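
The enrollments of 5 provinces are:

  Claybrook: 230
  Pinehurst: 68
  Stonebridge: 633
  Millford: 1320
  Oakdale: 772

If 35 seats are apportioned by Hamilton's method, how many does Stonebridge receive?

7

Total 3023; standard divisor 3023/35 ≈ 86.371.
Standard quotas: Claybrook 2.663, Pinehurst 0.787, Stonebridge 7.329, Millford 15.283, Oakdale 8.938.
Lower quotas: Claybrook 2, Pinehurst 0, Stonebridge 7, Millford 15, Oakdale 8 (sum 32, leaving 3 seats).
Remainders in descending order: Oakdale 0.938, Pinehurst 0.787, Claybrook 0.663, Stonebridge 0.329, Millford 0.283.
Largest remainders: Oakdale, Pinehurst, Claybrook receive the extra seats.
Stonebridge receives 7.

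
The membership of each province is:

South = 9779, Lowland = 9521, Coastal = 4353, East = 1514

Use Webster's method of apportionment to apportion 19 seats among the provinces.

Standard divisor 25167/19 ≈ 1324.579; standard quotas: South 7.383, Lowland 7.188, Coastal 3.286, East 1.143.
Rounding to the nearest integer gives 7, 7, 3, 1 = 18 seats, so the divisor must be adjusted.
With modified divisor 1300: modified quotas South 7.522, Lowland 7.324, Coastal 3.348, East 1.165.
Rounding to the nearest integer: South 8, Lowland 7, Coastal 3, East 1 (total 19).

South=8; Lowland=7; Coastal=3; East=1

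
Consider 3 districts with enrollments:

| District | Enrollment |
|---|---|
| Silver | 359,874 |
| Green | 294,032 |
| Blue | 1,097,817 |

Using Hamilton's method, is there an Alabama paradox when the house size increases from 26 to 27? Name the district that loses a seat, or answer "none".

At 26 seats: Silver 5, Green 5, Blue 16.
At 27 seats: Silver 6, Green 4, Blue 17.
Green drops from 5 to 4.

Green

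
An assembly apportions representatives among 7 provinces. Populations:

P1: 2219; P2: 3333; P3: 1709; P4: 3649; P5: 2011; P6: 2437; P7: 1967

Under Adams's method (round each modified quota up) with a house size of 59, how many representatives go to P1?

8

Standard divisor 17325/59 ≈ 293.644; standard quotas: P1 7.557, P2 11.350, P3 5.820, P4 12.427, P5 6.848, P6 8.299, P7 6.699.
Rounding up gives 8, 12, 6, 13, 7, 9, 7 = 62 seats, so the divisor must be adjusted.
With modified divisor 310: modified quotas P1 7.158, P2 10.752, P3 5.513, P4 11.771, P5 6.487, P6 7.861, P7 6.345.
Rounding up: P1 8, P2 11, P3 6, P4 12, P5 7, P6 8, P7 7 (total 59).
P1 receives 8.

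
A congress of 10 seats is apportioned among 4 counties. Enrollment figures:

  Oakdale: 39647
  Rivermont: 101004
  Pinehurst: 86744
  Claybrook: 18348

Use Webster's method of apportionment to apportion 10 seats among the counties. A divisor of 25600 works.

Oakdale 2, Rivermont 4, Pinehurst 3, Claybrook 1

With modified divisor 25600: modified quotas Oakdale 1.549, Rivermont 3.945, Pinehurst 3.388, Claybrook 0.717.
Rounding to the nearest integer: Oakdale 2, Rivermont 4, Pinehurst 3, Claybrook 1 (total 10).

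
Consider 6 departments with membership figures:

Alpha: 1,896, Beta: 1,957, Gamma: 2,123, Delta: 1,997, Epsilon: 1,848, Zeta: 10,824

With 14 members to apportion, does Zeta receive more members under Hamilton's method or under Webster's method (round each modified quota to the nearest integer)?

Webster

Hamilton: Alpha 1, Beta 1, Gamma 2, Delta 2, Epsilon 1, Zeta 7.
Webster: Alpha 1, Beta 1, Gamma 2, Delta 1, Epsilon 1, Zeta 8.
Zeta gets 7 under Hamilton and 8 under Webster.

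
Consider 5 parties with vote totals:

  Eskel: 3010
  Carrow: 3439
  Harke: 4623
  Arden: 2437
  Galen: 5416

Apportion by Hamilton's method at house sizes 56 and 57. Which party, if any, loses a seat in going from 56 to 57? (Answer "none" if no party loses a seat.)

none

At 56 seats: Eskel 9, Carrow 10, Harke 14, Arden 7, Galen 16.
At 57 seats: Eskel 9, Carrow 11, Harke 14, Arden 7, Galen 16.
No party's allocation decreased.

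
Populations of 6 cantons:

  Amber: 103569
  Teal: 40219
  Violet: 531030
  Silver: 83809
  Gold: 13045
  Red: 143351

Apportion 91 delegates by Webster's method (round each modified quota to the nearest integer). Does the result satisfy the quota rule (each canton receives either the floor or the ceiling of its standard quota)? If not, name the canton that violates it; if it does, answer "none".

Standard quotas: Amber 10.300, Teal 4.000, Violet 52.811, Silver 8.335, Gold 1.297, Red 14.256.
Webster allocation: Amber 10, Teal 4, Violet 54, Silver 8, Gold 1, Red 14.
Violet has quota 52.811 (lower 52, upper 53) but receives 54 — outside the quota interval.

Violet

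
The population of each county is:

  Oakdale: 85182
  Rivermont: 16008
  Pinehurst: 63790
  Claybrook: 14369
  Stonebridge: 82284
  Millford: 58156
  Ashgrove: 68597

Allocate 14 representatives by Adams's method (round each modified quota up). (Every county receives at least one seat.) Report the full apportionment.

Oakdale=3, Rivermont=1, Pinehurst=2, Claybrook=1, Stonebridge=3, Millford=2, Ashgrove=2

Standard divisor 388386/14 ≈ 27741.857; standard quotas: Oakdale 3.071, Rivermont 0.577, Pinehurst 2.299, Claybrook 0.518, Stonebridge 2.966, Millford 2.096, Ashgrove 2.473.
Rounding up gives 4, 1, 3, 1, 3, 3, 3 = 18 seats, so the divisor must be adjusted.
With modified divisor 37700: modified quotas Oakdale 2.259, Rivermont 0.425, Pinehurst 1.692, Claybrook 0.381, Stonebridge 2.183, Millford 1.543, Ashgrove 1.820.
Rounding up: Oakdale 3, Rivermont 1, Pinehurst 2, Claybrook 1, Stonebridge 3, Millford 2, Ashgrove 2 (total 14).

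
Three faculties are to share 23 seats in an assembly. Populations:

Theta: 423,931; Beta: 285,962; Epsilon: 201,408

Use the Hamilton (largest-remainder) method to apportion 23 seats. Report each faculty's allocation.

Theta: 11, Beta: 7, Epsilon: 5

The standard divisor is 911301/23 ≈ 39621.783.
Standard quotas: Theta 10.6994, Beta 7.2173, Epsilon 5.0833.
Lower quotas: Theta 10, Beta 7, Epsilon 5 (sum 22, leaving 1 seat).
Remainders in descending order: Theta 0.6994, Beta 0.2173, Epsilon 0.0833.
The surplus seat goes to Theta.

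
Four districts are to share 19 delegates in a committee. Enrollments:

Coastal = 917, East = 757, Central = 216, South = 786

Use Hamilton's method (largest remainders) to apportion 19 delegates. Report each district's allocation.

Total 2676; standard divisor 2676/19 ≈ 140.842.
Standard quotas: Coastal 6.511, East 5.375, Central 1.534, South 5.581.
Lower quotas: Coastal 6, East 5, Central 1, South 5 (sum 17, leaving 2 seats).
Remainders in descending order: South 0.581, Central 0.534, Coastal 0.511, East 0.375.
Largest remainders: South, Central receive the extra seats.

Coastal 6, East 5, Central 2, South 6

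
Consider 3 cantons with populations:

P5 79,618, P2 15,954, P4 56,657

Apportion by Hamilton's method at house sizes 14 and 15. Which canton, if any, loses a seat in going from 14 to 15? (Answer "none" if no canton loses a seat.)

P2

At 14 seats: P5 7, P2 2, P4 5.
At 15 seats: P5 8, P2 1, P4 6.
P2 drops from 2 to 1.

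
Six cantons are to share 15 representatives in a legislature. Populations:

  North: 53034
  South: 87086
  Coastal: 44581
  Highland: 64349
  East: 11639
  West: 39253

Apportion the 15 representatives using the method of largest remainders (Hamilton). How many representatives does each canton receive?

Standard divisor: 299942 ÷ 15 ≈ 19996.133.
Standard quotas: North 2.6522, South 4.3551, Coastal 2.2295, Highland 3.2181, East 0.5821, West 1.9630.
Lower quotas: North 2, South 4, Coastal 2, Highland 3, East 0, West 1 (sum 12, leaving 3 seats).
Remainders in descending order: West 0.9630, North 0.6522, East 0.5821, South 0.3551, Coastal 0.2295, Highland 0.2181.
The surplus seats go to West, North, East.

North=3; South=4; Coastal=2; Highland=3; East=1; West=2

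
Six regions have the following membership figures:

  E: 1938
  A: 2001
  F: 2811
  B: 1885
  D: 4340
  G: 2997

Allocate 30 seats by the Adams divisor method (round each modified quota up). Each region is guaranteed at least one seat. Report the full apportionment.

Standard divisor 15972/30 ≈ 532.4; standard quotas: E 3.640, A 3.758, F 5.280, B 3.541, D 8.152, G 5.629.
Rounding up gives 4, 4, 6, 4, 9, 6 = 33 seats, so the divisor must be adjusted.
With modified divisor 610: modified quotas E 3.177, A 3.280, F 4.608, B 3.090, D 7.115, G 4.913.
Rounding up: E 4, A 4, F 5, B 4, D 8, G 5 (total 30).

E 4, A 4, F 5, B 4, D 8, G 5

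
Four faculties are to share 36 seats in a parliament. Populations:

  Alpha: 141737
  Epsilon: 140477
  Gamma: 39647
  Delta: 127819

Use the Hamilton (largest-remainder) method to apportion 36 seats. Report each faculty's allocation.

Alpha 12; Epsilon 11; Gamma 3; Delta 10

The standard divisor is 449680/36 ≈ 12491.111.
Standard quotas: Alpha 11.3470, Epsilon 11.2462, Gamma 3.1740, Delta 10.2328.
Lower quotas: Alpha 11, Epsilon 11, Gamma 3, Delta 10 (sum 35, leaving 1 seat).
Remainders in descending order: Alpha 0.3470, Epsilon 0.2462, Delta 0.2328, Gamma 0.1740.
Largest remainder: Alpha receives the extra seat.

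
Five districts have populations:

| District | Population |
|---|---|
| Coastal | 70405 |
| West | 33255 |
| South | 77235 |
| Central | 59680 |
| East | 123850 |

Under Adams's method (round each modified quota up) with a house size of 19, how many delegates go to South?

Standard divisor 364425/19 ≈ 19180.263; standard quotas: Coastal 3.671, West 1.734, South 4.027, Central 3.112, East 6.457.
Rounding up gives 4, 2, 5, 4, 7 = 22 seats, so the divisor must be adjusted.
With modified divisor 22100: modified quotas Coastal 3.186, West 1.505, South 3.495, Central 2.700, East 5.604.
Rounding up: Coastal 4, West 2, South 4, Central 3, East 6 (total 19).
South receives 4.

4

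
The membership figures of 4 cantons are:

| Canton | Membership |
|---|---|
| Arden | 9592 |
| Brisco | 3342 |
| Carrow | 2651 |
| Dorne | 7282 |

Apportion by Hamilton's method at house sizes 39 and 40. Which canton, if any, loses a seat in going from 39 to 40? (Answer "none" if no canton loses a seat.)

At 39 seats: Arden 16, Brisco 6, Carrow 5, Dorne 12.
At 40 seats: Arden 17, Brisco 6, Carrow 4, Dorne 13.
Carrow drops from 5 to 4.

Carrow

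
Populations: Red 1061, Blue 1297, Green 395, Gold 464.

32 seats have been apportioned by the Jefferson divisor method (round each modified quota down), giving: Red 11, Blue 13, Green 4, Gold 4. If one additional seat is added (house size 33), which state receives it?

Priority for the next seat is population ÷ (current seats + 1).
Priorities: Red 88.417, Blue 92.643, Green 79.000, Gold 92.800.
Highest priority: Gold.

Gold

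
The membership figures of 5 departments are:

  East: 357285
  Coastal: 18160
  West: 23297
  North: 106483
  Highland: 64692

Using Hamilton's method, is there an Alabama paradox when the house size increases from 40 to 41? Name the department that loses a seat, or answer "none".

At 40 seats: East 25, Coastal 1, West 2, North 7, Highland 5.
At 41 seats: East 26, Coastal 1, West 2, North 8, Highland 4.
Highland drops from 5 to 4.

Highland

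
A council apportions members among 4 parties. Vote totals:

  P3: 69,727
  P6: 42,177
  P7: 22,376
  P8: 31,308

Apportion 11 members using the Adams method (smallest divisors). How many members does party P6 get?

3

Standard divisor 165588/11 ≈ 15053.455; standard quotas: P3 4.632, P6 2.802, P7 1.486, P8 2.080.
Rounding up gives 5, 3, 2, 3 = 13 seats, so the divisor must be adjusted.
With modified divisor 19300: modified quotas P3 3.613, P6 2.185, P7 1.159, P8 1.622.
Rounding up: P3 4, P6 3, P7 2, P8 2 (total 11).
P6 receives 3.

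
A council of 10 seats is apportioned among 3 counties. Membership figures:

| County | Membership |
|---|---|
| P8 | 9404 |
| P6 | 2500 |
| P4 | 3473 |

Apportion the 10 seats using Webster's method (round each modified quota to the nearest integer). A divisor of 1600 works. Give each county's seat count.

P8 6; P6 2; P4 2

With modified divisor 1600: modified quotas P8 5.878, P6 1.562, P4 2.171.
Rounding to the nearest integer: P8 6, P6 2, P4 2 (total 10).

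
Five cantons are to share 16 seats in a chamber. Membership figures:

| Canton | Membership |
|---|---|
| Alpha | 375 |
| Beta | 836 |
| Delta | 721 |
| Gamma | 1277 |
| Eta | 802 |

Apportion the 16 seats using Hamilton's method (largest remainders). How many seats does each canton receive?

Alpha 2, Beta 3, Delta 3, Gamma 5, Eta 3

The standard divisor is 4011/16 ≈ 250.688.
Standard quotas: Alpha 1.496, Beta 3.335, Delta 2.876, Gamma 5.094, Eta 3.199.
Lower quotas: Alpha 1, Beta 3, Delta 2, Gamma 5, Eta 3 (sum 14, leaving 2 seats).
Remainders in descending order: Delta 0.876, Alpha 0.496, Beta 0.335, Eta 0.199, Gamma 0.094.
Largest remainders: Delta, Alpha receive the extra seats.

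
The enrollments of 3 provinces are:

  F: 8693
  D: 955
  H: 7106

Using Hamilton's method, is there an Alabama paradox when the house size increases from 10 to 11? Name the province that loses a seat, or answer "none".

At 10 seats: F 5, D 1, H 4.
At 11 seats: F 6, D 0, H 5.
D drops from 1 to 0.

D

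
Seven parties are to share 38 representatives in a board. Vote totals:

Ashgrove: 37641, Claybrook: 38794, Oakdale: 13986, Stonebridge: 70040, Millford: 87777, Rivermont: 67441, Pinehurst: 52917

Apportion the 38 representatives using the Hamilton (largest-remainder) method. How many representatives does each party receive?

Ashgrove=4, Claybrook=4, Oakdale=1, Stonebridge=7, Millford=9, Rivermont=7, Pinehurst=6

Total 368596; standard divisor 368596/38 ≈ 9699.895.
Standard quotas: Ashgrove 3.8806, Claybrook 3.9994, Oakdale 1.4419, Stonebridge 7.2207, Millford 9.0493, Rivermont 6.9528, Pinehurst 5.4554.
Lower quotas: Ashgrove 3, Claybrook 3, Oakdale 1, Stonebridge 7, Millford 9, Rivermont 6, Pinehurst 5 (sum 34, leaving 4 seats).
Remainders in descending order: Claybrook 0.9994, Rivermont 0.9528, Ashgrove 0.8806, Pinehurst 0.4554, Oakdale 0.4419, Stonebridge 0.2207, Millford 0.0493.
The surplus seats go to Claybrook, Rivermont, Ashgrove, Pinehurst.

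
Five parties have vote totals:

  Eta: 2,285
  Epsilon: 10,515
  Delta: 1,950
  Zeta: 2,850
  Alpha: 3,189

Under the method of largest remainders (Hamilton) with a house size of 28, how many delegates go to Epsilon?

Total 20789; standard divisor 20789/28 ≈ 742.464.
Standard quotas: Eta 3.0776, Epsilon 14.1623, Delta 2.6264, Zeta 3.8386, Alpha 4.2952.
Lower quotas: Eta 3, Epsilon 14, Delta 2, Zeta 3, Alpha 4 (sum 26, leaving 2 seats).
Remainders in descending order: Zeta 0.8386, Delta 0.6264, Alpha 0.2952, Epsilon 0.1623, Eta 0.0776.
Largest remainders: Zeta, Delta receive the extra seats.
Epsilon receives 14.

14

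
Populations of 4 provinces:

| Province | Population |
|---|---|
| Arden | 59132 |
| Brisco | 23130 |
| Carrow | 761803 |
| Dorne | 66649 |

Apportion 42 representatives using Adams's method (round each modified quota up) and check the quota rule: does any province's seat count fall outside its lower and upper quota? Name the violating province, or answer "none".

Standard quotas: Arden 2.727, Brisco 1.067, Carrow 35.133, Dorne 3.074.
Adams allocation: Arden 3, Brisco 2, Carrow 34, Dorne 3.
Carrow has quota 35.133 (lower 35, upper 36) but receives 34 — outside the quota interval.

Carrow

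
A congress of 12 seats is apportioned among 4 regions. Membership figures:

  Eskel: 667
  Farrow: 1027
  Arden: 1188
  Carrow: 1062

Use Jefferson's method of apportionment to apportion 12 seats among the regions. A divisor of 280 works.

Eskel=2; Farrow=3; Arden=4; Carrow=3

With modified divisor 280: modified quotas Eskel 2.382, Farrow 3.668, Arden 4.243, Carrow 3.793.
Rounding down: Eskel 2, Farrow 3, Arden 4, Carrow 3 (total 12).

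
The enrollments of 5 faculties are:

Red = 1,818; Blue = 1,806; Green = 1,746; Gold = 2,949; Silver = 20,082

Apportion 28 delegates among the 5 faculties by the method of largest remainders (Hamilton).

The standard divisor is 28401/28 ≈ 1014.321.
Standard quotas: Red 1.7923, Blue 1.7805, Green 1.7213, Gold 2.9074, Silver 19.7985.
Lower quotas: Red 1, Blue 1, Green 1, Gold 2, Silver 19 (sum 24, leaving 4 seats).
Remainders in descending order: Gold 0.9074, Silver 0.7985, Red 0.7923, Blue 0.7805, Green 0.7213.
Largest remainders: Gold, Silver, Red, Blue receive the extra seats.

Red: 2, Blue: 2, Green: 1, Gold: 3, Silver: 20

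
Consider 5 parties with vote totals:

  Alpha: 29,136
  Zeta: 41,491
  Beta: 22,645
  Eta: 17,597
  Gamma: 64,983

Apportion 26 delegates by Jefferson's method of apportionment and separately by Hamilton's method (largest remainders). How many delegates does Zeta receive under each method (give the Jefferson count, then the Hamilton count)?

7 and 6

Jefferson: Alpha 4, Zeta 7, Beta 3, Eta 2, Gamma 10.
Hamilton: Alpha 4, Zeta 6, Beta 3, Eta 3, Gamma 10.
Zeta gets 7 under Jefferson and 6 under Hamilton.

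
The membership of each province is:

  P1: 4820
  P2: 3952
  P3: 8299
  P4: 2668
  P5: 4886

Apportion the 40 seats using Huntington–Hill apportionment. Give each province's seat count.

P1 8, P2 6, P3 14, P4 4, P5 8

With divisor 612: modified quotas P1 7.876, P2 6.458, P3 13.560, P4 4.359, P5 7.984.
Geometric-mean thresholds: P1 √(7·8)=7.483, P2 √(6·7)=6.481, P3 √(13·14)=13.491, P4 √(4·5)=4.472, P5 √(7·8)=7.483.
Each quota rounded against its threshold gives P1 8, P2 6, P3 14, P4 4, P5 8 (total 40).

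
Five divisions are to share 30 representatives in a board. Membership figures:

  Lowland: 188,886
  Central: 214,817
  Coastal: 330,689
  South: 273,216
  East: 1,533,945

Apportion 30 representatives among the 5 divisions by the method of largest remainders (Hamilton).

Lowland 2; Central 3; Coastal 4; South 3; East 18

Standard divisor: 2541553 ÷ 30 ≈ 84718.433.
Standard quotas: Lowland 2.2296, Central 2.5357, Coastal 3.9034, South 3.2250, East 18.1064.
Lower quotas: Lowland 2, Central 2, Coastal 3, South 3, East 18 (sum 28, leaving 2 seats).
Remainders in descending order: Coastal 0.9034, Central 0.5357, Lowland 0.2296, South 0.2250, East 0.1064.
The surplus seats go to Coastal, Central.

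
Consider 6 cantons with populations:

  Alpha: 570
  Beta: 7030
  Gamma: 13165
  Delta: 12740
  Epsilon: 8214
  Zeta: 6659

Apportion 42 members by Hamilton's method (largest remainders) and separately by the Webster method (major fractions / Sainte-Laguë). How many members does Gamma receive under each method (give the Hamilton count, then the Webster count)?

11 and 12

Hamilton: Alpha 1, Beta 6, Gamma 11, Delta 11, Epsilon 7, Zeta 6.
Webster: Alpha 0, Beta 6, Gamma 12, Delta 11, Epsilon 7, Zeta 6.
Gamma gets 11 under Hamilton and 12 under Webster.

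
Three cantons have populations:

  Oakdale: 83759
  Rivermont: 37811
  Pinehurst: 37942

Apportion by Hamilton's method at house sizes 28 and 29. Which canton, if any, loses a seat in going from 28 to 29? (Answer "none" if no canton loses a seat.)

none

At 28 seats: Oakdale 15, Rivermont 6, Pinehurst 7.
At 29 seats: Oakdale 15, Rivermont 7, Pinehurst 7.
No canton's allocation decreased.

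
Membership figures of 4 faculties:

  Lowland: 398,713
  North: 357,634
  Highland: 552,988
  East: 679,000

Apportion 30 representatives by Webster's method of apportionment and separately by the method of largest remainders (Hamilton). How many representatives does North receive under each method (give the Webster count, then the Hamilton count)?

5 and 6

Webster: Lowland 6, North 5, Highland 9, East 10.
Hamilton: Lowland 6, North 6, Highland 8, East 10.
North gets 5 under Webster and 6 under Hamilton.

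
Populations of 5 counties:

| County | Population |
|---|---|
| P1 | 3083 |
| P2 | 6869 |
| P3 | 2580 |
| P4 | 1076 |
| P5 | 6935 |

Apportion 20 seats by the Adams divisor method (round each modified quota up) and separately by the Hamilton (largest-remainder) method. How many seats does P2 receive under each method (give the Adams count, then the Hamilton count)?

Adams: P1 3, P2 6, P3 3, P4 1, P5 7.
Hamilton: P1 3, P2 7, P3 2, P4 1, P5 7.
P2 gets 6 under Adams and 7 under Hamilton.

6 and 7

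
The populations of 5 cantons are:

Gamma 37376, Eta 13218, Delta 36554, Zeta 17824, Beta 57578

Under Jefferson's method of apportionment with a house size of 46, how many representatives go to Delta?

10

Standard divisor 162550/46 ≈ 3533.696; standard quotas: Gamma 10.577, Eta 3.741, Delta 10.344, Zeta 5.044, Beta 16.294.
Rounding down gives 10, 3, 10, 5, 16 = 44 seats, so the divisor must be adjusted.
With modified divisor 3360: modified quotas Gamma 11.124, Eta 3.934, Delta 10.879, Zeta 5.305, Beta 17.136.
Rounding down: Gamma 11, Eta 3, Delta 10, Zeta 5, Beta 17 (total 46).
Delta receives 10.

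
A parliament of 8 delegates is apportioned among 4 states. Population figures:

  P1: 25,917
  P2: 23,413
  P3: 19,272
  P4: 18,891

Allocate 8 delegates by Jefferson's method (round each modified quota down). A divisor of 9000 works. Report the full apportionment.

With modified divisor 9000: modified quotas P1 2.880, P2 2.601, P3 2.141, P4 2.099.
Rounding down: P1 2, P2 2, P3 2, P4 2 (total 8).

P1=2; P2=2; P3=2; P4=2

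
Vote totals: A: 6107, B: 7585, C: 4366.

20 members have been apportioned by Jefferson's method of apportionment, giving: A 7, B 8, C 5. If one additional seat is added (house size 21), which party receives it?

B

Priority for the next seat is population ÷ (current seats + 1).
Priorities: A 763.375, B 842.778, C 727.667.
Highest priority: B.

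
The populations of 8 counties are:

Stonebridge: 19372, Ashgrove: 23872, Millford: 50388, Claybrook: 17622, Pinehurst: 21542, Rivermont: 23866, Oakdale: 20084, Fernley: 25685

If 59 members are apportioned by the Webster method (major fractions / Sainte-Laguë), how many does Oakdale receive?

Standard divisor 202431/59 ≈ 3431.034; standard quotas: Stonebridge 5.646, Ashgrove 6.958, Millford 14.686, Claybrook 5.136, Pinehurst 6.279, Rivermont 6.956, Oakdale 5.854, Fernley 7.486.
Rounding to the nearest integer gives Stonebridge 6, Ashgrove 7, Millford 15, Claybrook 5, Pinehurst 6, Rivermont 7, Oakdale 6, Fernley 7 — total 59, matching the house size, so no adjustment is needed.
Oakdale receives 6.

6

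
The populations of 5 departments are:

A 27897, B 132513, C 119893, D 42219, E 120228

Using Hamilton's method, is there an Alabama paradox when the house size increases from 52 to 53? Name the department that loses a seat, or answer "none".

none

At 52 seats: A 3, B 16, C 14, D 5, E 14.
At 53 seats: A 3, B 16, C 14, D 5, E 15.
No department's allocation decreased.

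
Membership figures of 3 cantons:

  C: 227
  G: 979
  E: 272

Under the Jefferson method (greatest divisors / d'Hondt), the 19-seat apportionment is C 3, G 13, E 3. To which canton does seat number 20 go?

Priority for the next seat is population ÷ (current seats + 1).
Priorities: C 56.750, G 69.929, E 68.000.
Highest priority: G.

G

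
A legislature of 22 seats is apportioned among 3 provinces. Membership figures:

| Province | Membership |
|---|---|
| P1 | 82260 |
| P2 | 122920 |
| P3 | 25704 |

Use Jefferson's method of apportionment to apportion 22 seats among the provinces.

Standard divisor 230884/22 ≈ 10494.727; standard quotas: P1 7.838, P2 11.713, P3 2.449.
Rounding down gives 7, 11, 2 = 20 seats, so the divisor must be adjusted.
With modified divisor 9800: modified quotas P1 8.394, P2 12.543, P3 2.623.
Rounding down: P1 8, P2 12, P3 2 (total 22).

P1=8, P2=12, P3=2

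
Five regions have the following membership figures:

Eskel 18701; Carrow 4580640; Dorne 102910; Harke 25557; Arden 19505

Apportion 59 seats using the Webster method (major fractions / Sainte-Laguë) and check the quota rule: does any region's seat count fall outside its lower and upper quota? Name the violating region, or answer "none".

Carrow

Standard quotas: Eskel 0.232, Carrow 56.929, Dorne 1.279, Harke 0.318, Arden 0.242.
Webster allocation: Eskel 0, Carrow 58, Dorne 1, Harke 0, Arden 0.
Carrow has quota 56.929 (lower 56, upper 57) but receives 58 — outside the quota interval.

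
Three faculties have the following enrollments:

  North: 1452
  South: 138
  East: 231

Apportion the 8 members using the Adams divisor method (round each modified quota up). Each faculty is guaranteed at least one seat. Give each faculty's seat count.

North=6, South=1, East=1

Standard divisor 1821/8 ≈ 227.625; standard quotas: North 6.379, South 0.606, East 1.015.
Rounding up gives 7, 1, 2 = 10 seats, so the divisor must be adjusted.
With modified divisor 270: modified quotas North 5.378, South 0.511, East 0.856.
Rounding up: North 6, South 1, East 1 (total 8).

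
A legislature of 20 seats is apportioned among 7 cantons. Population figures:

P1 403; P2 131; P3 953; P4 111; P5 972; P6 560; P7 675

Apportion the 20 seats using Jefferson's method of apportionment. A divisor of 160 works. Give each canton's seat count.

With modified divisor 160: modified quotas P1 2.519, P2 0.819, P3 5.956, P4 0.694, P5 6.075, P6 3.500, P7 4.219.
Rounding down: P1 2, P2 0, P3 5, P4 0, P5 6, P6 3, P7 4 (total 20).

P1=2, P2=0, P3=5, P4=0, P5=6, P6=3, P7=4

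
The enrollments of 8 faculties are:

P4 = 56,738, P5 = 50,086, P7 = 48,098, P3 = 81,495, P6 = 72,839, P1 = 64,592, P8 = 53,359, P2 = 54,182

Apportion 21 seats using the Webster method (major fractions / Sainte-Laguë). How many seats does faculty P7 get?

2

Standard divisor 481389/21 ≈ 22923.286; standard quotas: P4 2.475, P5 2.185, P7 2.098, P3 3.555, P6 3.178, P1 2.818, P8 2.328, P2 2.364.
Rounding to the nearest integer gives 2, 2, 2, 4, 3, 3, 2, 2 = 20 seats, so the divisor must be adjusted.
With modified divisor 22200: modified quotas P4 2.556, P5 2.256, P7 2.167, P3 3.671, P6 3.281, P1 2.910, P8 2.404, P2 2.441.
Rounding to the nearest integer: P4 3, P5 2, P7 2, P3 4, P6 3, P1 3, P8 2, P2 2 (total 21).
P7 receives 2.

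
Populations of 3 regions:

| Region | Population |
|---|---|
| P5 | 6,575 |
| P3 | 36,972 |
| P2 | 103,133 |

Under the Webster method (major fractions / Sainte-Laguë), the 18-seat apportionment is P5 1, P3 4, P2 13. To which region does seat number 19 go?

Priority for the next seat is population ÷ (current seats + 0.5).
Priorities: P5 4383.333, P3 8216.000, P2 7639.481.
Highest priority: P3.

P3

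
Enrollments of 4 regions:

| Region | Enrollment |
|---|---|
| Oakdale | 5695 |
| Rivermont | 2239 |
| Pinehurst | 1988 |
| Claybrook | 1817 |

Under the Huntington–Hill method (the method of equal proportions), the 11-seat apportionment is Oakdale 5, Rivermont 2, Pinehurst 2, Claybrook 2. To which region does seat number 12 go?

Priority for the next seat is population ÷ (√(s·(s+1))).
Priorities: Oakdale 1039.760, Rivermont 914.068, Pinehurst 811.598, Claybrook 741.787.
Highest priority: Oakdale.

Oakdale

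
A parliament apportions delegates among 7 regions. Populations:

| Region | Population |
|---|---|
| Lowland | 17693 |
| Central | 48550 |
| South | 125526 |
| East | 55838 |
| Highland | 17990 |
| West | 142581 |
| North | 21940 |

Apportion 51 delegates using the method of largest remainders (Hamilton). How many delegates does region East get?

7

Total 430118; standard divisor 430118/51 ≈ 8433.686.
Standard quotas: Lowland 2.0979, Central 5.7567, South 14.8839, East 6.6208, Highland 2.1331, West 16.9061, North 2.6015.
Lower quotas: Lowland 2, Central 5, South 14, East 6, Highland 2, West 16, North 2 (sum 47, leaving 4 seats).
Remainders in descending order: West 0.9061, South 0.8839, Central 0.7567, East 0.6208, North 0.6015, Highland 0.1331, Lowland 0.0979.
The surplus seats go to West, South, Central, East.
East receives 7.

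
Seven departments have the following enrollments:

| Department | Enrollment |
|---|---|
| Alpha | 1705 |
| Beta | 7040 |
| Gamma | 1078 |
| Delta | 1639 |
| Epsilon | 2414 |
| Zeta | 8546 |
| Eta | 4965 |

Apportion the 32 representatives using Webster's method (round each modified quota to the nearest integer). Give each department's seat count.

Standard divisor 27387/32 ≈ 855.844; standard quotas: Alpha 1.992, Beta 8.226, Gamma 1.260, Delta 1.915, Epsilon 2.821, Zeta 9.985, Eta 5.801.
Rounding to the nearest integer gives Alpha 2, Beta 8, Gamma 1, Delta 2, Epsilon 3, Zeta 10, Eta 6 — total 32, matching the house size, so no adjustment is needed.

Alpha: 2; Beta: 8; Gamma: 1; Delta: 2; Epsilon: 3; Zeta: 10; Eta: 6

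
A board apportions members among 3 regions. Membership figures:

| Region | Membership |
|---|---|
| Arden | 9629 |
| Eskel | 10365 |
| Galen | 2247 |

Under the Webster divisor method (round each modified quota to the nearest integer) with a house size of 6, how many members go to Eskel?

Standard divisor 22241/6 ≈ 3706.833; standard quotas: Arden 2.598, Eskel 2.796, Galen 0.606.
Rounding to the nearest integer gives 3, 3, 1 = 7 seats, so the divisor must be adjusted.
With modified divisor 4000: modified quotas Arden 2.407, Eskel 2.591, Galen 0.562.
Rounding to the nearest integer: Arden 2, Eskel 3, Galen 1 (total 6).
Eskel receives 3.

3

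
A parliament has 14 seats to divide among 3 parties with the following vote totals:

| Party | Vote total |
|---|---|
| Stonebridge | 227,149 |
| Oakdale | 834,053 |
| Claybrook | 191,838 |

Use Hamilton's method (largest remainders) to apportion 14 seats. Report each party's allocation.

The standard divisor is 1253040/14 ≈ 89502.857.
Standard quotas: Stonebridge 2.5379, Oakdale 9.3187, Claybrook 2.1434.
Lower quotas: Stonebridge 2, Oakdale 9, Claybrook 2 (sum 13, leaving 1 seat).
Remainders in descending order: Stonebridge 0.5379, Oakdale 0.3187, Claybrook 0.1434.
Largest remainder: Stonebridge receives the extra seat.

Stonebridge 3, Oakdale 9, Claybrook 2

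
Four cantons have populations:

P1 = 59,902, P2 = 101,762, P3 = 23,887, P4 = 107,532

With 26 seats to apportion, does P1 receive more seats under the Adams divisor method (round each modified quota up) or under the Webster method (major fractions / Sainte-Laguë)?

Adams: P1 6, P2 9, P3 2, P4 9.
Webster: P1 5, P2 9, P3 2, P4 10.
P1 gets 6 under Adams and 5 under Webster.

Adams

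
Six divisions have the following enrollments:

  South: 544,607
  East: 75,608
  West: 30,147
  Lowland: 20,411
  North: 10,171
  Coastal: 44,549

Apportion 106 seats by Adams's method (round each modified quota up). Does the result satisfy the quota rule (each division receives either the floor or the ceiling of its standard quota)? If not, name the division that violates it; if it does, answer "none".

South

Standard quotas: South 79.571, East 11.047, West 4.405, Lowland 2.982, North 1.486, Coastal 6.509.
Adams allocation: South 78, East 11, West 5, Lowland 3, North 2, Coastal 7.
South has quota 79.571 (lower 79, upper 80) but receives 78 — outside the quota interval.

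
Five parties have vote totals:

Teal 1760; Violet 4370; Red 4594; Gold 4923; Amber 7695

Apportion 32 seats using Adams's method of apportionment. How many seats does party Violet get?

Standard divisor 23342/32 ≈ 729.438; standard quotas: Teal 2.413, Violet 5.991, Red 6.298, Gold 6.749, Amber 10.549.
Rounding up gives 3, 6, 7, 7, 11 = 34 seats, so the divisor must be adjusted.
With modified divisor 800: modified quotas Teal 2.200, Violet 5.463, Red 5.742, Gold 6.154, Amber 9.619.
Rounding up: Teal 3, Violet 6, Red 6, Gold 7, Amber 10 (total 32).
Violet receives 6.

6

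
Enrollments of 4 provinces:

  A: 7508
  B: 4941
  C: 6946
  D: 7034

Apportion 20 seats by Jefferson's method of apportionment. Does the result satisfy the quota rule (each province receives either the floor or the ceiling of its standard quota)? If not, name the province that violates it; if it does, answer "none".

none

Standard quotas: A 5.682, B 3.739, C 5.256, D 5.323.
Jefferson allocation: A 6, B 4, C 5, D 5.
Every allocation lies between the lower and upper quota.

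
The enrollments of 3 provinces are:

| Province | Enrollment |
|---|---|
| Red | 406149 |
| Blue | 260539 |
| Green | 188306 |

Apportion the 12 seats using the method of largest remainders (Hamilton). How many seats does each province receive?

Red=6, Blue=4, Green=2

Total 854994; standard divisor 854994/12 ≈ 71249.5.
Standard quotas: Red 5.7004, Blue 3.6567, Green 2.6429.
Lower quotas: Red 5, Blue 3, Green 2 (sum 10, leaving 2 seats).
Remainders in descending order: Red 0.7004, Blue 0.6567, Green 0.6429.
Largest remainders: Red, Blue receive the extra seats.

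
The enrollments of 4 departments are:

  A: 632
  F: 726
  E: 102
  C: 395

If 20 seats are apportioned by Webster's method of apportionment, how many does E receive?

1

Standard divisor 1855/20 ≈ 92.75; standard quotas: A 6.814, F 7.827, E 1.100, C 4.259.
Rounding to the nearest integer gives A 7, F 8, E 1, C 4 — total 20, matching the house size, so no adjustment is needed.
E receives 1.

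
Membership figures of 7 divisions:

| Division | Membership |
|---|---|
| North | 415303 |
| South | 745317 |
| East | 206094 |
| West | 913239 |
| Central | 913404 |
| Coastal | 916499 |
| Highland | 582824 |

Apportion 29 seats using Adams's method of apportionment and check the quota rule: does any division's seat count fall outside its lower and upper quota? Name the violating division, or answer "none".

Standard quotas: North 2.567, South 4.606, East 1.274, West 5.644, Central 5.645, Coastal 5.664, Highland 3.602.
Adams allocation: North 3, South 5, East 2, West 5, Central 5, Coastal 5, Highland 4.
Every allocation lies between the lower and upper quota.

none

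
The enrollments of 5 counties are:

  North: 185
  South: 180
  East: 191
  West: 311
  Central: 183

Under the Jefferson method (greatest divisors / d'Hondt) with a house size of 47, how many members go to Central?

8

Standard divisor 1050/47 ≈ 22.34; standard quotas: North 8.281, South 8.057, East 8.550, West 13.921, Central 8.191.
Rounding down gives 8, 8, 8, 13, 8 = 45 seats, so the divisor must be adjusted.
With modified divisor 21: modified quotas North 8.810, South 8.571, East 9.095, West 14.810, Central 8.714.
Rounding down: North 8, South 8, East 9, West 14, Central 8 (total 47).
Central receives 8.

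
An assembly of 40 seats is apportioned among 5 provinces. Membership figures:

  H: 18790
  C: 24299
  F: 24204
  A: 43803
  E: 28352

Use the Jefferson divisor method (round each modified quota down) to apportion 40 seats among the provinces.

H 5, C 7, F 7, A 13, E 8

Standard divisor 139448/40 ≈ 3486.2; standard quotas: H 5.390, C 6.970, F 6.943, A 12.565, E 8.133.
Rounding down gives 5, 6, 6, 12, 8 = 37 seats, so the divisor must be adjusted.
With modified divisor 3300: modified quotas H 5.694, C 7.363, F 7.335, A 13.274, E 8.592.
Rounding down: H 5, C 7, F 7, A 13, E 8 (total 40).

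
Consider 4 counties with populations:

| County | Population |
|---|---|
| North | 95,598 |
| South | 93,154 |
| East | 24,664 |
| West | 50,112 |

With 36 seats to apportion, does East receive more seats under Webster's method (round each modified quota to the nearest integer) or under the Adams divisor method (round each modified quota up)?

Webster: North 13, South 13, East 3, West 7.
Adams: North 13, South 12, East 4, West 7.
East gets 3 under Webster and 4 under Adams.

Adams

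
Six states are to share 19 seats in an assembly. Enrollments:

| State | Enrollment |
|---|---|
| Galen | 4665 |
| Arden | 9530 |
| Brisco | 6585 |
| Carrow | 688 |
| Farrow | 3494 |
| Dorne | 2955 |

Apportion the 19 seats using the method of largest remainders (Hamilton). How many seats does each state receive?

Galen 3, Arden 7, Brisco 5, Carrow 0, Farrow 2, Dorne 2

Total 27917; standard divisor 27917/19 ≈ 1469.316.
Standard quotas: Galen 3.1749, Arden 6.4860, Brisco 4.4817, Carrow 0.4682, Farrow 2.3780, Dorne 2.0111.
Lower quotas: Galen 3, Arden 6, Brisco 4, Carrow 0, Farrow 2, Dorne 2 (sum 17, leaving 2 seats).
Remainders in descending order: Arden 0.4860, Brisco 0.4817, Carrow 0.4682, Farrow 0.3780, Galen 0.1749, Dorne 0.0111.
The surplus seats go to Arden, Brisco.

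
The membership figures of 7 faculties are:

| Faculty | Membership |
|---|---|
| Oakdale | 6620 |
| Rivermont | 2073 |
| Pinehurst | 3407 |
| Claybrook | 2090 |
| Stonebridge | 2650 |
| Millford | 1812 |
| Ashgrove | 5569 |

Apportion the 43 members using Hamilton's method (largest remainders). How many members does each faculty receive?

Oakdale 12, Rivermont 3, Pinehurst 6, Claybrook 4, Stonebridge 5, Millford 3, Ashgrove 10

The standard divisor is 24221/43 ≈ 563.279.
Standard quotas: Oakdale 11.7526, Rivermont 3.6802, Pinehurst 6.0485, Claybrook 3.7104, Stonebridge 4.7046, Millford 3.2169, Ashgrove 9.8868.
Lower quotas: Oakdale 11, Rivermont 3, Pinehurst 6, Claybrook 3, Stonebridge 4, Millford 3, Ashgrove 9 (sum 39, leaving 4 seats).
Remainders in descending order: Ashgrove 0.8868, Oakdale 0.7526, Claybrook 0.7104, Stonebridge 0.7046, Rivermont 0.6802, Millford 0.2169, Pinehurst 0.0485.
Largest remainders: Ashgrove, Oakdale, Claybrook, Stonebridge receive the extra seats.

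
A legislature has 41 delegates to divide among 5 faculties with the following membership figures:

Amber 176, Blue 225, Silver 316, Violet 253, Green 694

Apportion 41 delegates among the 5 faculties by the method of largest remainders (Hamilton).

Amber 4, Blue 6, Silver 8, Violet 6, Green 17

The standard divisor is 1664/41 ≈ 40.585.
Standard quotas: Amber 4.337, Blue 5.544, Silver 7.786, Violet 6.234, Green 17.100.
Lower quotas: Amber 4, Blue 5, Silver 7, Violet 6, Green 17 (sum 39, leaving 2 seats).
Remainders in descending order: Silver 0.786, Blue 0.544, Amber 0.337, Violet 0.234, Green 0.100.
The surplus seats go to Silver, Blue.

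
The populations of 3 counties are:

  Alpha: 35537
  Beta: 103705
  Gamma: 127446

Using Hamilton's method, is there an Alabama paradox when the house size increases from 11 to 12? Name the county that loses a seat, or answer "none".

Alpha

At 11 seats: Alpha 2, Beta 4, Gamma 5.
At 12 seats: Alpha 1, Beta 5, Gamma 6.
Alpha drops from 2 to 1.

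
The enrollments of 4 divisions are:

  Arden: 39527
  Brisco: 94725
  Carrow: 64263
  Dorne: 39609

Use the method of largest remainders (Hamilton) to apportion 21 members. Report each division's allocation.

Arden 3; Brisco 8; Carrow 6; Dorne 4

Total 238124; standard divisor 238124/21 ≈ 11339.238.
Standard quotas: Arden 3.4859, Brisco 8.3537, Carrow 5.6673, Dorne 3.4931.
Lower quotas: Arden 3, Brisco 8, Carrow 5, Dorne 3 (sum 19, leaving 2 seats).
Remainders in descending order: Carrow 0.6673, Dorne 0.4931, Arden 0.4859, Brisco 0.3537.
The surplus seats go to Carrow, Dorne.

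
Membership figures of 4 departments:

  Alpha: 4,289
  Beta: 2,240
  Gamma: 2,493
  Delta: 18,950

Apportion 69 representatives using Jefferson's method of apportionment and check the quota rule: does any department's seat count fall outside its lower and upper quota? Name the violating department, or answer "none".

Standard quotas: Alpha 10.580, Beta 5.526, Gamma 6.150, Delta 46.745.
Jefferson allocation: Alpha 10, Beta 5, Gamma 6, Delta 48.
Delta has quota 46.745 (lower 46, upper 47) but receives 48 — outside the quota interval.

Delta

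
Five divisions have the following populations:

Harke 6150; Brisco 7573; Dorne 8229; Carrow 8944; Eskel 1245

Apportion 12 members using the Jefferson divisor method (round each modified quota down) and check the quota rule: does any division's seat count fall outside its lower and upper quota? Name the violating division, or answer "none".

Standard quotas: Harke 2.296, Brisco 2.827, Dorne 3.072, Carrow 3.339, Eskel 0.465.
Jefferson allocation: Harke 2, Brisco 3, Dorne 3, Carrow 4, Eskel 0.
Every allocation lies between the lower and upper quota.

none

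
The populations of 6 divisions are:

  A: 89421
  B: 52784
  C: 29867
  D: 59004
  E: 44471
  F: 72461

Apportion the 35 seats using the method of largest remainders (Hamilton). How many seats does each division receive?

The standard divisor is 348008/35 ≈ 9943.086.
Standard quotas: A 8.9933, B 5.3086, C 3.0038, D 5.9342, E 4.4726, F 7.2876.
Lower quotas: A 8, B 5, C 3, D 5, E 4, F 7 (sum 32, leaving 3 seats).
Remainders in descending order: A 0.9933, D 0.9342, E 0.4726, B 0.3086, F 0.2876, C 0.0038.
The surplus seats go to A, D, E.

A=9, B=5, C=3, D=6, E=5, F=7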